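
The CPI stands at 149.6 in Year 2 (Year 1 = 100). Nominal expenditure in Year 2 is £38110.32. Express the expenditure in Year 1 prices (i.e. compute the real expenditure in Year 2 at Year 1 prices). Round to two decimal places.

Real = Nominal ÷ (Index/100) = 38110.32 ÷ (149.6/100)
     = 38110.32 ÷ 1.496 = 25474.8128

25474.81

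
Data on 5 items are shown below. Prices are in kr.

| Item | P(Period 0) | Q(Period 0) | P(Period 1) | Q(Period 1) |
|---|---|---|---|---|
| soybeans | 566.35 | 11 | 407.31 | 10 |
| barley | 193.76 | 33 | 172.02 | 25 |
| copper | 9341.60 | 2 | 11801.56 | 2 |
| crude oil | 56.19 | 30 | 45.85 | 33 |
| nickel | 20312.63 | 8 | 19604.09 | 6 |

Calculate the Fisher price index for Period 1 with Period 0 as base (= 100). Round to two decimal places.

Laspeyres component (base-period weights):
ΣP(Period 1)Q(Period 0) = 407.31×11 + 172.02×33 + 11801.56×2 + 45.85×30 + 19604.09×8 = 4480.41 + 5676.66 + 23603.12 + 1375.5 + 156832.72 = 191968.41
ΣP(Period 0)Q(Period 0) = 566.35×11 + 193.76×33 + 9341.60×2 + 56.19×30 + 20312.63×8 = 6229.85 + 6394.08 + 18683.2 + 1685.7 + 162501.04 = 195493.87
L = 191968.41 / 195493.87 × 100 = 98.1966
Paasche component (current-period weights):
ΣP(Period 1)Q(Period 1) = 407.31×10 + 172.02×25 + 11801.56×2 + 45.85×33 + 19604.09×6 = 4073.1 + 4300.5 + 23603.12 + 1513.05 + 117624.54 = 151114.31
ΣP(Period 0)Q(Period 1) = 566.35×10 + 193.76×25 + 9341.60×2 + 56.19×33 + 20312.63×6 = 5663.5 + 4844 + 18683.2 + 1854.27 + 121875.78 = 152920.75
P = 151114.31 / 152920.75 × 100 = 98.8187
Fisher = √(L × P) = √(98.1966 × 98.8187) = 98.5072

98.51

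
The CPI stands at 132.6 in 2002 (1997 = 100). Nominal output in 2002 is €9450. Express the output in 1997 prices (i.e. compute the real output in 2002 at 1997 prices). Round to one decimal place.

Real = Nominal ÷ (Index/100) = 9450 ÷ (132.6/100)
     = 9450 ÷ 1.326 = 7126.6968

7126.7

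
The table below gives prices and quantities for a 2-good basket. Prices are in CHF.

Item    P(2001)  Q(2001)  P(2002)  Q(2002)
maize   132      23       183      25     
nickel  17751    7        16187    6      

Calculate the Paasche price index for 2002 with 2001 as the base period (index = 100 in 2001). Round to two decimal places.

Paasche price index uses current-period quantities as weights.
ΣP(2002)·Q(2002) = 183×25 + 16187×6 = 4575 + 97122 = 101697
ΣP(2001)·Q(2002) = 132×25 + 17751×6 = 3300 + 106506 = 109806
Index = 101697 / 109806 × 100 = 92.6152

92.62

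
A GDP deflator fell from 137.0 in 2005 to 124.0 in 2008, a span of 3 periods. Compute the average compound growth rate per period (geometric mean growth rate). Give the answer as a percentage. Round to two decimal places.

Growth factor = (124.0/137.0)^(1/3) = (0.905109)^(1/3) = 0.967313
Growth rate = 0.967313 − 1 = -0.032687 = -3.2687%

-3.27%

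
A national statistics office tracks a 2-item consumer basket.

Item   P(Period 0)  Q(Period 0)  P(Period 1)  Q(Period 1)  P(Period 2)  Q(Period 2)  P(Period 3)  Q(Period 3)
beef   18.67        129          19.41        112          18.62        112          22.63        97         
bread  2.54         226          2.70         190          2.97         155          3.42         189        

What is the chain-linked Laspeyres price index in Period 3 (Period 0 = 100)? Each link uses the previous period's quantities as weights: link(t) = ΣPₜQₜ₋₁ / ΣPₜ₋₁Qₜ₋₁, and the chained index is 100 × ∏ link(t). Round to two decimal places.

Link Period 0→Period 1:
ΣP(Period 1)Q(Period 0) = 19.41×129 + 2.70×226 = 2503.89 + 610.2 = 3114.09
ΣP(Period 0)Q(Period 0) = 18.67×129 + 2.54×226 = 2408.43 + 574.04 = 2982.47
link = 3114.09/2982.47 = 1.044131
Link Period 1→Period 2:
ΣP(Period 2)Q(Period 1) = 18.62×112 + 2.97×190 = 2085.44 + 564.3 = 2649.74
ΣP(Period 1)Q(Period 1) = 19.41×112 + 2.70×190 = 2173.92 + 513 = 2686.92
link = 2649.74/2686.92 = 0.986163
Link Period 2→Period 3:
ΣP(Period 3)Q(Period 2) = 22.63×112 + 3.42×155 = 2534.56 + 530.1 = 3064.66
ΣP(Period 2)Q(Period 2) = 18.62×112 + 2.97×155 = 2085.44 + 460.35 = 2545.79
link = 3064.66/2545.79 = 1.203815
Chained index = 100 × 1.044131 × 0.986163 × 1.203815 = 123.9548

123.95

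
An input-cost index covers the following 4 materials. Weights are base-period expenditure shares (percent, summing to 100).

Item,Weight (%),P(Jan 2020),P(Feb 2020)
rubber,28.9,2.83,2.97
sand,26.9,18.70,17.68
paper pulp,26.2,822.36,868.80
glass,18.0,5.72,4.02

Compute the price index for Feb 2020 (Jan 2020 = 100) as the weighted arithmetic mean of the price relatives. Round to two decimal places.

rubber: 28.9 × (2.97/2.83) = 28.9 × 1.049470 = 30.3297
sand: 26.9 × (17.68/18.70) = 26.9 × 0.945455 = 25.4327
paper pulp: 26.2 × (868.80/822.36) = 26.2 × 1.056472 = 27.6796
glass: 18.0 × (4.02/5.72) = 18.0 × 0.702797 = 12.6503
Index = Σ wᵢ·(p₁ᵢ/p₀ᵢ) = 30.3297 + 25.4327 + 27.6796 + 12.6503 = 96.0923

96.09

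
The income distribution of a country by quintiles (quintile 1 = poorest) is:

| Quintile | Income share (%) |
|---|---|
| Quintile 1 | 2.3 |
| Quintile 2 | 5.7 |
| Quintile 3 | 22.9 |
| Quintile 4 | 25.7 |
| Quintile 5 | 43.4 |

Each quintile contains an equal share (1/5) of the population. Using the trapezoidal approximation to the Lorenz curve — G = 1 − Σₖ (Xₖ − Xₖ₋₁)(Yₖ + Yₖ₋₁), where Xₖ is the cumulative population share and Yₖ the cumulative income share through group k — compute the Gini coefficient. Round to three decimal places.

0.409

Cumulative income shares Yₖ: 0.0230, 0.0800, 0.3090, 0.5660, 1.0000
Σ (Xₖ−Xₖ₋₁)(Yₖ+Yₖ₋₁) = (1/5)(0.0230+0.0000) + (1/5)(0.0800+0.0230) + (1/5)(0.3090+0.0800) + (1/5)(0.5660+0.3090) + (1/5)(1.0000+0.5660)
  = 0.0046 + 0.0206 + 0.0778 + 0.1750 + 0.3132 = 0.5912
G = 1 − 0.5912 = 0.4088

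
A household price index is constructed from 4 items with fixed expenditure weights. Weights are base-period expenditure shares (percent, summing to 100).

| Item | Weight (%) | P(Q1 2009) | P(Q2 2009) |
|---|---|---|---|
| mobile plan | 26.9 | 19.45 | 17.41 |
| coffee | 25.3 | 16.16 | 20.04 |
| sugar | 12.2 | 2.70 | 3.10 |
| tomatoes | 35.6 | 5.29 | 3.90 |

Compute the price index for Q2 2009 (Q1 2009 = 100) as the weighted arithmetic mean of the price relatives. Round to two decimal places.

mobile plan: 26.9 × (17.41/19.45) = 26.9 × 0.895116 = 24.0786
coffee: 25.3 × (20.04/16.16) = 25.3 × 1.240099 = 31.3745
sugar: 12.2 × (3.10/2.70) = 12.2 × 1.148148 = 14.0074
tomatoes: 35.6 × (3.90/5.29) = 35.6 × 0.737240 = 26.2457
Index = Σ wᵢ·(p₁ᵢ/p₀ᵢ) = 24.0786 + 31.3745 + 14.0074 + 26.2457 = 95.7063

95.71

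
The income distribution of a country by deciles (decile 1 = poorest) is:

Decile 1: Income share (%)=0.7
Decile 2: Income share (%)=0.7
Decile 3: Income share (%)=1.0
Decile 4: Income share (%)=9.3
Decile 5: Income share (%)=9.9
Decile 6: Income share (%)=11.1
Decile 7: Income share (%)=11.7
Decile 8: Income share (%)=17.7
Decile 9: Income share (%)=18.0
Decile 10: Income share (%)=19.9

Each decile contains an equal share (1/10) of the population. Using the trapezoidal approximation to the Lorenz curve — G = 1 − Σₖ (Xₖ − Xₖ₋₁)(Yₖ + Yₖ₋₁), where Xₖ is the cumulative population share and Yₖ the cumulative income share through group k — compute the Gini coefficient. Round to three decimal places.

0.386

Cumulative income shares Yₖ: 0.0070, 0.0140, 0.0240, 0.1170, 0.2160, 0.3270, 0.4440, 0.6210, 0.8010, 1.0000
Σ (Xₖ−Xₖ₋₁)(Yₖ+Yₖ₋₁) = (1/10)(0.0070+0.0000) + (1/10)(0.0140+0.0070) + (1/10)(0.0240+0.0140) + (1/10)(0.1170+0.0240) + (1/10)(0.2160+0.1170) + (1/10)(0.3270+0.2160) + (1/10)(0.4440+0.3270) + (1/10)(0.6210+0.4440) + (1/10)(0.8010+0.6210) + (1/10)(1.0000+0.8010)
  = 0.0007 + 0.0021 + 0.0038 + 0.0141 + 0.0333 + 0.0543 + 0.0771 + 0.1065 + 0.1422 + 0.1801 = 0.6142
G = 1 − 0.6142 = 0.3858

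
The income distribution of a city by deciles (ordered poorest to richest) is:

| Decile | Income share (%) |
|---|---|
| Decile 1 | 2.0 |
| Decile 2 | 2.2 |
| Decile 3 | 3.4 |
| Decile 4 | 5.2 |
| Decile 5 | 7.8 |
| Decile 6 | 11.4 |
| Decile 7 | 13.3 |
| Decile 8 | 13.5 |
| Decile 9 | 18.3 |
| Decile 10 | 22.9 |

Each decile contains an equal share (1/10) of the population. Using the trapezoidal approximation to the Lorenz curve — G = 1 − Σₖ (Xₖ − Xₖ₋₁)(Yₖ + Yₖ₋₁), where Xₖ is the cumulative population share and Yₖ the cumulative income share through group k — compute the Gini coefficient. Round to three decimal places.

0.379

Cumulative income shares Yₖ: 0.0200, 0.0420, 0.0760, 0.1280, 0.2060, 0.3200, 0.4530, 0.5880, 0.7710, 1.0000
Σ (Xₖ−Xₖ₋₁)(Yₖ+Yₖ₋₁) = (1/10)(0.0200+0.0000) + (1/10)(0.0420+0.0200) + (1/10)(0.0760+0.0420) + (1/10)(0.1280+0.0760) + (1/10)(0.2060+0.1280) + (1/10)(0.3200+0.2060) + (1/10)(0.4530+0.3200) + (1/10)(0.5880+0.4530) + (1/10)(0.7710+0.5880) + (1/10)(1.0000+0.7710)
  = 0.0020 + 0.0062 + 0.0118 + 0.0204 + 0.0334 + 0.0526 + 0.0773 + 0.1041 + 0.1359 + 0.1771 = 0.6208
G = 1 − 0.6208 = 0.3792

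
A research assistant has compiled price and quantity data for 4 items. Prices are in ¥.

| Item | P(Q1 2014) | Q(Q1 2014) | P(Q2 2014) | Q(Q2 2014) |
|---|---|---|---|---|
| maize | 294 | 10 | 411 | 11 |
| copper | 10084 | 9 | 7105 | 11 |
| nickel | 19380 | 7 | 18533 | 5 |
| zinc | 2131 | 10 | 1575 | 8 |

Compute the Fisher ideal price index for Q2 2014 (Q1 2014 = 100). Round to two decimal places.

Laspeyres component (base-period weights):
ΣP(Q2 2014)Q(Q1 2014) = 411×10 + 7105×9 + 18533×7 + 1575×10 = 4110 + 63945 + 129731 + 15750 = 213536
ΣP(Q1 2014)Q(Q1 2014) = 294×10 + 10084×9 + 19380×7 + 2131×10 = 2940 + 90756 + 135660 + 21310 = 250666
L = 213536 / 250666 × 100 = 85.1875
Paasche component (current-period weights):
ΣP(Q2 2014)Q(Q2 2014) = 411×11 + 7105×11 + 18533×5 + 1575×8 = 4521 + 78155 + 92665 + 12600 = 187941
ΣP(Q1 2014)Q(Q2 2014) = 294×11 + 10084×11 + 19380×5 + 2131×8 = 3234 + 110924 + 96900 + 17048 = 228106
P = 187941 / 228106 × 100 = 82.3920
Fisher = √(L × P) = √(85.1875 × 82.3920) = 83.7781

83.78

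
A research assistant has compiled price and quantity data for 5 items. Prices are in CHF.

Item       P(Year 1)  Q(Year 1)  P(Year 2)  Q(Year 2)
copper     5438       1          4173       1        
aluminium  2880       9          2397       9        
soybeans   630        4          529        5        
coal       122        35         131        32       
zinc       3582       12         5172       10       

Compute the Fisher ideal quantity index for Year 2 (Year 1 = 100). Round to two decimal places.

Laspeyres component (base-period weights):
ΣP(Year 1)Q(Year 2) = 5438×1 + 2880×9 + 630×5 + 122×32 + 3582×10 = 5438 + 25920 + 3150 + 3904 + 35820 = 74232
ΣP(Year 1)Q(Year 1) = 5438×1 + 2880×9 + 630×4 + 122×35 + 3582×12 = 5438 + 25920 + 2520 + 4270 + 42984 = 81132
L = 74232 / 81132 × 100 = 91.4953
Paasche component (current-period weights):
ΣP(Year 2)Q(Year 2) = 4173×1 + 2397×9 + 529×5 + 131×32 + 5172×10 = 4173 + 21573 + 2645 + 4192 + 51720 = 84303
ΣP(Year 2)Q(Year 1) = 4173×1 + 2397×9 + 529×4 + 131×35 + 5172×12 = 4173 + 21573 + 2116 + 4585 + 62064 = 94511
P = 84303 / 94511 × 100 = 89.1991
Fisher = √(L × P) = √(91.4953 × 89.1991) = 90.3399

90.34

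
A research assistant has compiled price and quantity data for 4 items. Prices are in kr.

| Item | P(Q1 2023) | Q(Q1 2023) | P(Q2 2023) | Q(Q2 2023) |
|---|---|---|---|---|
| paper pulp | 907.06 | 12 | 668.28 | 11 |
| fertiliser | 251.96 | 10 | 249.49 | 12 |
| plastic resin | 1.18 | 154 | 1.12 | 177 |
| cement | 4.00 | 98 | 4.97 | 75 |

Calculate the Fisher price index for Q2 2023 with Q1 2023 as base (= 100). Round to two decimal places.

80.37

Laspeyres component (base-period weights):
ΣP(Q2 2023)Q(Q1 2023) = 668.28×12 + 249.49×10 + 1.12×154 + 4.97×98 = 8019.36 + 2494.9 + 172.48 + 487.06 = 11173.8
ΣP(Q1 2023)Q(Q1 2023) = 907.06×12 + 251.96×10 + 1.18×154 + 4.00×98 = 10884.72 + 2519.6 + 181.72 + 392 = 13978.04
L = 11173.8 / 13978.04 × 100 = 79.9382
Paasche component (current-period weights):
ΣP(Q2 2023)Q(Q2 2023) = 668.28×11 + 249.49×12 + 1.12×177 + 4.97×75 = 7351.08 + 2993.88 + 198.24 + 372.75 = 10915.95
ΣP(Q1 2023)Q(Q2 2023) = 907.06×11 + 251.96×12 + 1.18×177 + 4.00×75 = 9977.66 + 3023.52 + 208.86 + 300 = 13510.04
P = 10915.95 / 13510.04 × 100 = 80.7988
Fisher = √(L × P) = √(79.9382 × 80.7988) = 80.3674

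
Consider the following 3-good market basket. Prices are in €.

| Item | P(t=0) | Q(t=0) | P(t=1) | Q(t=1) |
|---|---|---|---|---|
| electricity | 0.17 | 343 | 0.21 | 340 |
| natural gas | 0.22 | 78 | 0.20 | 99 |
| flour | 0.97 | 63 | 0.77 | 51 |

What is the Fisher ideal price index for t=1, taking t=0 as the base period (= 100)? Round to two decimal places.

100.39

Laspeyres component (base-period weights):
ΣP(t=1)Q(t=0) = 0.21×343 + 0.20×78 + 0.77×63 = 72.03 + 15.6 + 48.51 = 136.14
ΣP(t=0)Q(t=0) = 0.17×343 + 0.22×78 + 0.97×63 = 58.31 + 17.16 + 61.11 = 136.58
L = 136.14 / 136.58 × 100 = 99.6778
Paasche component (current-period weights):
ΣP(t=1)Q(t=1) = 0.21×340 + 0.20×99 + 0.77×51 = 71.4 + 19.8 + 39.27 = 130.47
ΣP(t=0)Q(t=1) = 0.17×340 + 0.22×99 + 0.97×51 = 57.8 + 21.78 + 49.47 = 129.05
P = 130.47 / 129.05 × 100 = 101.1003
Fisher = √(L × P) = √(99.6778 × 101.1003) = 100.3866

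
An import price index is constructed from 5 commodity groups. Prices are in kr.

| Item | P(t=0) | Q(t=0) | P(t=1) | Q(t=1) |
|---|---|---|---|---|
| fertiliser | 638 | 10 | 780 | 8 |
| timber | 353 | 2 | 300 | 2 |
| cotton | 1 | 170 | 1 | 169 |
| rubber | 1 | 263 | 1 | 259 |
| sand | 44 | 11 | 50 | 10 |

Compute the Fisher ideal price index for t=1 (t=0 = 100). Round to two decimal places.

Laspeyres component (base-period weights):
ΣP(t=1)Q(t=0) = 780×10 + 300×2 + 1×170 + 1×263 + 50×11 = 7800 + 600 + 170 + 263 + 550 = 9383
ΣP(t=0)Q(t=0) = 638×10 + 353×2 + 1×170 + 1×263 + 44×11 = 6380 + 706 + 170 + 263 + 484 = 8003
L = 9383 / 8003 × 100 = 117.2435
Paasche component (current-period weights):
ΣP(t=1)Q(t=1) = 780×8 + 300×2 + 1×169 + 1×259 + 50×10 = 6240 + 600 + 169 + 259 + 500 = 7768
ΣP(t=0)Q(t=1) = 638×8 + 353×2 + 1×169 + 1×259 + 44×10 = 5104 + 706 + 169 + 259 + 440 = 6678
P = 7768 / 6678 × 100 = 116.3223
Fisher = √(L × P) = √(117.2435 × 116.3223) = 116.7820

116.78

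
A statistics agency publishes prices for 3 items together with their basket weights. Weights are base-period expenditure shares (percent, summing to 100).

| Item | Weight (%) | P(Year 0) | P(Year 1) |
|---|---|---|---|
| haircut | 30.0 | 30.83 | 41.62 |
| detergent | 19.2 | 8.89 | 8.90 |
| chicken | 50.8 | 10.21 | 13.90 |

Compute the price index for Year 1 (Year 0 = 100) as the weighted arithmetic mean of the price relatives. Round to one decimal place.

haircut: 30.0 × (41.62/30.83) = 30.0 × 1.349984 = 40.4995
detergent: 19.2 × (8.90/8.89) = 19.2 × 1.001125 = 19.2216
chicken: 50.8 × (13.90/10.21) = 50.8 × 1.361410 = 69.1596
Index = Σ wᵢ·(p₁ᵢ/p₀ᵢ) = 40.4995 + 19.2216 + 69.1596 = 128.8808

128.9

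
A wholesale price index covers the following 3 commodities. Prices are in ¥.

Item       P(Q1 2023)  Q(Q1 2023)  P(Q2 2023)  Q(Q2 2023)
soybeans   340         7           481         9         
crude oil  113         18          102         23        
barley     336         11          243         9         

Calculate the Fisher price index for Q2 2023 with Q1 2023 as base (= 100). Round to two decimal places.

99.56

Laspeyres component (base-period weights):
ΣP(Q2 2023)Q(Q1 2023) = 481×7 + 102×18 + 243×11 = 3367 + 1836 + 2673 = 7876
ΣP(Q1 2023)Q(Q1 2023) = 340×7 + 113×18 + 336×11 = 2380 + 2034 + 3696 = 8110
L = 7876 / 8110 × 100 = 97.1147
Paasche component (current-period weights):
ΣP(Q2 2023)Q(Q2 2023) = 481×9 + 102×23 + 243×9 = 4329 + 2346 + 2187 = 8862
ΣP(Q1 2023)Q(Q2 2023) = 340×9 + 113×23 + 336×9 = 3060 + 2599 + 3024 = 8683
P = 8862 / 8683 × 100 = 102.0615
Fisher = √(L × P) = √(97.1147 × 102.0615) = 99.5574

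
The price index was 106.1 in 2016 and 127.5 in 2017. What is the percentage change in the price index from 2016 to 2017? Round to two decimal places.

20.17%

Change = (127.5 − 106.1) / 106.1 × 100
       = 21.4 / 106.1 × 100 = 20.1697%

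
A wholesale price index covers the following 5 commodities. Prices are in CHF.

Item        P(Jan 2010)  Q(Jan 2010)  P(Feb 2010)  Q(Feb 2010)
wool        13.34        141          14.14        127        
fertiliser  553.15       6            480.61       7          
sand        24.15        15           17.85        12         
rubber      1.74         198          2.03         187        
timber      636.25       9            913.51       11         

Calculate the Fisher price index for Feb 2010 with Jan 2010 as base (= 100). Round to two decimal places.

Laspeyres component (base-period weights):
ΣP(Feb 2010)Q(Jan 2010) = 14.14×141 + 480.61×6 + 17.85×15 + 2.03×198 + 913.51×9 = 1993.74 + 2883.66 + 267.75 + 401.94 + 8221.59 = 13768.68
ΣP(Jan 2010)Q(Jan 2010) = 13.34×141 + 553.15×6 + 24.15×15 + 1.74×198 + 636.25×9 = 1880.94 + 3318.9 + 362.25 + 344.52 + 5726.25 = 11632.86
L = 13768.68 / 11632.86 × 100 = 118.3602
Paasche component (current-period weights):
ΣP(Feb 2010)Q(Feb 2010) = 14.14×127 + 480.61×7 + 17.85×12 + 2.03×187 + 913.51×11 = 1795.78 + 3364.27 + 214.2 + 379.61 + 10048.61 = 15802.47
ΣP(Jan 2010)Q(Feb 2010) = 13.34×127 + 553.15×7 + 24.15×12 + 1.74×187 + 636.25×11 = 1694.18 + 3872.05 + 289.8 + 325.38 + 6998.75 = 13180.16
P = 15802.47 / 13180.16 × 100 = 119.8959
Fisher = √(L × P) = √(118.3602 × 119.8959) = 119.1256

119.13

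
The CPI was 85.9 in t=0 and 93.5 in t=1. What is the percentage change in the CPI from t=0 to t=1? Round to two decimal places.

8.85%

Change = (93.5 − 85.9) / 85.9 × 100
       = 7.6 / 85.9 × 100 = 8.8475%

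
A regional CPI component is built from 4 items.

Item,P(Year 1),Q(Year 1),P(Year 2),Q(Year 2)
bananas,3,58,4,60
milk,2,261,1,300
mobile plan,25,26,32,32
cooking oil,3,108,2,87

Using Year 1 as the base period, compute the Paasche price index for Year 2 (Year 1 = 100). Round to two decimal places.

94.41

Paasche price index uses current-period quantities as weights.
ΣP(Year 2)·Q(Year 2) = 4×60 + 1×300 + 32×32 + 2×87 = 240 + 300 + 1024 + 174 = 1738
ΣP(Year 1)·Q(Year 2) = 3×60 + 2×300 + 25×32 + 3×87 = 180 + 600 + 800 + 261 = 1841
Index = 1738 / 1841 × 100 = 94.4052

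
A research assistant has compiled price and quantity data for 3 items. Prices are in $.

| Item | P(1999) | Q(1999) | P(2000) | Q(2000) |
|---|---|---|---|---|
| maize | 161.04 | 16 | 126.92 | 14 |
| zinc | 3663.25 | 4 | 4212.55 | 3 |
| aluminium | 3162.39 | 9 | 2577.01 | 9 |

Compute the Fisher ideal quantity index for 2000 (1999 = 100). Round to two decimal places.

Laspeyres component (base-period weights):
ΣP(1999)Q(2000) = 161.04×14 + 3663.25×3 + 3162.39×9 = 2254.56 + 10989.75 + 28461.51 = 41705.82
ΣP(1999)Q(1999) = 161.04×16 + 3663.25×4 + 3162.39×9 = 2576.64 + 14653 + 28461.51 = 45691.15
L = 41705.82 / 45691.15 × 100 = 91.2777
Paasche component (current-period weights):
ΣP(2000)Q(2000) = 126.92×14 + 4212.55×3 + 2577.01×9 = 1776.88 + 12637.65 + 23193.09 = 37607.62
ΣP(2000)Q(1999) = 126.92×16 + 4212.55×4 + 2577.01×9 = 2030.72 + 16850.2 + 23193.09 = 42074.01
P = 37607.62 / 42074.01 × 100 = 89.3844
Fisher = √(L × P) = √(91.2777 × 89.3844) = 90.3261

90.33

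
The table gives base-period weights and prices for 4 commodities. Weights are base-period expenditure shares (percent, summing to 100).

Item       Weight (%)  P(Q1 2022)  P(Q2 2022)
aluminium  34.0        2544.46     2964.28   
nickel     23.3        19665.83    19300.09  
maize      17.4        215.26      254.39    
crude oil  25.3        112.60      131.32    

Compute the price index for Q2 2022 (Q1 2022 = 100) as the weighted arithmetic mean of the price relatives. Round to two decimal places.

112.55

aluminium: 34.0 × (2964.28/2544.46) = 34.0 × 1.164994 = 39.6098
nickel: 23.3 × (19300.09/19665.83) = 23.3 × 0.981402 = 22.8667
maize: 17.4 × (254.39/215.26) = 17.4 × 1.181780 = 20.5630
crude oil: 25.3 × (131.32/112.60) = 25.3 × 1.166252 = 29.5062
Index = Σ wᵢ·(p₁ᵢ/p₀ᵢ) = 39.6098 + 22.8667 + 20.5630 + 29.5062 = 112.5456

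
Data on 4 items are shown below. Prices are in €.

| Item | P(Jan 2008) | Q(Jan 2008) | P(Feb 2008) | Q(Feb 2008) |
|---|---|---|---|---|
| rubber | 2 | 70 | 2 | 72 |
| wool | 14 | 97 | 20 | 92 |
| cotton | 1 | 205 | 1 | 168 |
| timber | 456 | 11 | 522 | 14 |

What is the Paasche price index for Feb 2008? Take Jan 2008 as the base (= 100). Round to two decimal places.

Paasche price index uses current-period quantities as weights.
ΣP(Feb 2008)·Q(Feb 2008) = 2×72 + 20×92 + 1×168 + 522×14 = 144 + 1840 + 168 + 7308 = 9460
ΣP(Jan 2008)·Q(Feb 2008) = 2×72 + 14×92 + 1×168 + 456×14 = 144 + 1288 + 168 + 6384 = 7984
Index = 9460 / 7984 × 100 = 118.4870

118.49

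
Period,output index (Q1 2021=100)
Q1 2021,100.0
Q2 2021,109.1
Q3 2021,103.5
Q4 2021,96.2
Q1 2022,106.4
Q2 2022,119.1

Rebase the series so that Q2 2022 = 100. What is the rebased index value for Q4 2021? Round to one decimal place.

Rebased(Q4 2021) = 96.2 / 119.1 × 100 = 80.7725

80.8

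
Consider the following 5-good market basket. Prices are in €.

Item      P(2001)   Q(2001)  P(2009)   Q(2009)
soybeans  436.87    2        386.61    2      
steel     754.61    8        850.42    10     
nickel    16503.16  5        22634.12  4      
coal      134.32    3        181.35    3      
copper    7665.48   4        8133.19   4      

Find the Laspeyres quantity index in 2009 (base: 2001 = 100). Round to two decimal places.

87.56

Laspeyres quantity index uses base-period prices as weights.
ΣP(2001)·Q(2009) = 436.87×2 + 754.61×10 + 16503.16×4 + 134.32×3 + 7665.48×4 = 873.74 + 7546.1 + 66012.64 + 402.96 + 30661.92 = 105497.36
ΣP(2001)·Q(2001) = 436.87×2 + 754.61×8 + 16503.16×5 + 134.32×3 + 7665.48×4 = 873.74 + 6036.88 + 82515.8 + 402.96 + 30661.92 = 120491.3
Index = 105497.36 / 120491.3 × 100 = 87.5560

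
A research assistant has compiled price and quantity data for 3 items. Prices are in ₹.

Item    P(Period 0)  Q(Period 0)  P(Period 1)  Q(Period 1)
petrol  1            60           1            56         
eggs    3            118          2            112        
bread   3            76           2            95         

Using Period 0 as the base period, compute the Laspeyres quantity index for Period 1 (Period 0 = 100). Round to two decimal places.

Laspeyres quantity index uses base-period prices as weights.
ΣP(Period 0)·Q(Period 1) = 1×56 + 3×112 + 3×95 = 56 + 336 + 285 = 677
ΣP(Period 0)·Q(Period 0) = 1×60 + 3×118 + 3×76 = 60 + 354 + 228 = 642
Index = 677 / 642 × 100 = 105.4517

105.45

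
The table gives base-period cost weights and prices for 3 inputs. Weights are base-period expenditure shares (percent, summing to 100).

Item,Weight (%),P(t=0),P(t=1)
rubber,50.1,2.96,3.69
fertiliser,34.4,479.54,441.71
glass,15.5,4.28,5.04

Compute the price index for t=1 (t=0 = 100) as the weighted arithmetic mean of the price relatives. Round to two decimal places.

112.39

rubber: 50.1 × (3.69/2.96) = 50.1 × 1.246622 = 62.4557
fertiliser: 34.4 × (441.71/479.54) = 34.4 × 0.921112 = 31.6862
glass: 15.5 × (5.04/4.28) = 15.5 × 1.177570 = 18.2523
Index = Σ wᵢ·(p₁ᵢ/p₀ᵢ) = 62.4557 + 31.6862 + 18.2523 = 112.3943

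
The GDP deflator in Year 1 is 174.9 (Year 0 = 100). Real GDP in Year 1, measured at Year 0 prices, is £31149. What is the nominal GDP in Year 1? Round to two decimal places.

54479.60

Nominal = Real × (Index/100) = 31149 × (174.9/100)
        = 31149 × 1.749 = 54479.6010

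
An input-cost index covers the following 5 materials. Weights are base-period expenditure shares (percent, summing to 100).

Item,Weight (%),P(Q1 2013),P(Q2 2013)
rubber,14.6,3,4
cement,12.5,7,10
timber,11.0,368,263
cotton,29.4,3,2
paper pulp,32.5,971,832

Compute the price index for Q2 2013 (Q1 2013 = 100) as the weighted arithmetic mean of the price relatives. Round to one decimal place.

rubber: 14.6 × (4/3) = 14.6 × 1.333333 = 19.4667
cement: 12.5 × (10/7) = 12.5 × 1.428571 = 17.8571
timber: 11.0 × (263/368) = 11.0 × 0.714674 = 7.8614
cotton: 29.4 × (2/3) = 29.4 × 0.666667 = 19.6000
paper pulp: 32.5 × (832/971) = 32.5 × 0.856849 = 27.8476
Index = Σ wᵢ·(p₁ᵢ/p₀ᵢ) = 19.4667 + 17.8571 + 7.8614 + 19.6000 + 27.8476 = 92.6328

92.6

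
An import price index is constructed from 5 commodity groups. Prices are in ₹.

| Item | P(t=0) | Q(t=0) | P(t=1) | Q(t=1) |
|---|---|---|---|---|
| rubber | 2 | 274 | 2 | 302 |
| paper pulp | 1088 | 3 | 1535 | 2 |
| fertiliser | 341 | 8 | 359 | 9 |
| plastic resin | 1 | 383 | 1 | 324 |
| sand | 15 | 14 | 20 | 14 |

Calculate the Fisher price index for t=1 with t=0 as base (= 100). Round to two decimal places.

119.70

Laspeyres component (base-period weights):
ΣP(t=1)Q(t=0) = 2×274 + 1535×3 + 359×8 + 1×383 + 20×14 = 548 + 4605 + 2872 + 383 + 280 = 8688
ΣP(t=0)Q(t=0) = 2×274 + 1088×3 + 341×8 + 1×383 + 15×14 = 548 + 3264 + 2728 + 383 + 210 = 7133
L = 8688 / 7133 × 100 = 121.8001
Paasche component (current-period weights):
ΣP(t=1)Q(t=1) = 2×302 + 1535×2 + 359×9 + 1×324 + 20×14 = 604 + 3070 + 3231 + 324 + 280 = 7509
ΣP(t=0)Q(t=1) = 2×302 + 1088×2 + 341×9 + 1×324 + 15×14 = 604 + 2176 + 3069 + 324 + 210 = 6383
P = 7509 / 6383 × 100 = 117.6406
Fisher = √(L × P) = √(121.8001 × 117.6406) = 119.7023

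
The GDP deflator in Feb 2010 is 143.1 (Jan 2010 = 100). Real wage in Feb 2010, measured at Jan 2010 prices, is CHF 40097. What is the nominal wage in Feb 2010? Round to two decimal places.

Nominal = Real × (Index/100) = 40097 × (143.1/100)
        = 40097 × 1.431 = 57378.8070

57378.81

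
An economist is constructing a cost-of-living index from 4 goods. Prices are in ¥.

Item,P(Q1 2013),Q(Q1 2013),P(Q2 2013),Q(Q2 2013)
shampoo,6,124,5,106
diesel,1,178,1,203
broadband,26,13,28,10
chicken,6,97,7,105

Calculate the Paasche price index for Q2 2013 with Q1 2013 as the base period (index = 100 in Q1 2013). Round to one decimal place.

Paasche price index uses current-period quantities as weights.
ΣP(Q2 2013)·Q(Q2 2013) = 5×106 + 1×203 + 28×10 + 7×105 = 530 + 203 + 280 + 735 = 1748
ΣP(Q1 2013)·Q(Q2 2013) = 6×106 + 1×203 + 26×10 + 6×105 = 636 + 203 + 260 + 630 = 1729
Index = 1748 / 1729 × 100 = 101.0989

101.1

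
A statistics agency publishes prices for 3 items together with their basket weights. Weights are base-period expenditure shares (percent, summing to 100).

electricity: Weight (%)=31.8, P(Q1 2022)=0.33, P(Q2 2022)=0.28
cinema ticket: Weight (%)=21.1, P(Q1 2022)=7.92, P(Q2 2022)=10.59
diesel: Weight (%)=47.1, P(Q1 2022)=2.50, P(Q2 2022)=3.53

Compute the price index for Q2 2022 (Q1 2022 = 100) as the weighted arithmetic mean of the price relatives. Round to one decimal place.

121.7

electricity: 31.8 × (0.28/0.33) = 31.8 × 0.848485 = 26.9818
cinema ticket: 21.1 × (10.59/7.92) = 21.1 × 1.337121 = 28.2133
diesel: 47.1 × (3.53/2.50) = 47.1 × 1.412000 = 66.5052
Index = Σ wᵢ·(p₁ᵢ/p₀ᵢ) = 26.9818 + 28.2133 + 66.5052 = 121.7003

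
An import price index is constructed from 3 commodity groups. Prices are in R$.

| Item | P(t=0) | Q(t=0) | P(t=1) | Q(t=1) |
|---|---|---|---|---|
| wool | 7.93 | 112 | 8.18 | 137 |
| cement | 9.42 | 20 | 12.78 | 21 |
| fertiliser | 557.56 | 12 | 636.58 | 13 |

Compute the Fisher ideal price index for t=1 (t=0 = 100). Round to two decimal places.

Laspeyres component (base-period weights):
ΣP(t=1)Q(t=0) = 8.18×112 + 12.78×20 + 636.58×12 = 916.16 + 255.6 + 7638.96 = 8810.72
ΣP(t=0)Q(t=0) = 7.93×112 + 9.42×20 + 557.56×12 = 888.16 + 188.4 + 6690.72 = 7767.28
L = 8810.72 / 7767.28 × 100 = 113.4338
Paasche component (current-period weights):
ΣP(t=1)Q(t=1) = 8.18×137 + 12.78×21 + 636.58×13 = 1120.66 + 268.38 + 8275.54 = 9664.58
ΣP(t=0)Q(t=1) = 7.93×137 + 9.42×21 + 557.56×13 = 1086.41 + 197.82 + 7248.28 = 8532.51
P = 9664.58 / 8532.51 × 100 = 113.2677
Fisher = √(L × P) = √(113.4338 × 113.2677) = 113.3507

113.35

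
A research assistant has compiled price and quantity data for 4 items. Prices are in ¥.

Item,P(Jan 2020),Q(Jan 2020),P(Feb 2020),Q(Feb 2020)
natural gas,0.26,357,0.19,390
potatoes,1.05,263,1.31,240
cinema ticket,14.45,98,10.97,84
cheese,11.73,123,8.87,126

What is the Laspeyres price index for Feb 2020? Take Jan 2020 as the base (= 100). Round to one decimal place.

79.9

Laspeyres price index uses base-period quantities as weights.
ΣP(Feb 2020)·Q(Jan 2020) = 0.19×357 + 1.31×263 + 10.97×98 + 8.87×123 = 67.83 + 344.53 + 1075.06 + 1091.01 = 2578.43
ΣP(Jan 2020)·Q(Jan 2020) = 0.26×357 + 1.05×263 + 14.45×98 + 11.73×123 = 92.82 + 276.15 + 1416.1 + 1442.79 = 3227.86
Index = 2578.43 / 3227.86 × 100 = 79.8805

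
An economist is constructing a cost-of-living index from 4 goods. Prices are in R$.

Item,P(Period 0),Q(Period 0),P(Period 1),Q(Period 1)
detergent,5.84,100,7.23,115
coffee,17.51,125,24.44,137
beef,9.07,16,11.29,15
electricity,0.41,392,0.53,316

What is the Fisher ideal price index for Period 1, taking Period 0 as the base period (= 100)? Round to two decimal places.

135.36

Laspeyres component (base-period weights):
ΣP(Period 1)Q(Period 0) = 7.23×100 + 24.44×125 + 11.29×16 + 0.53×392 = 723 + 3055 + 180.64 + 207.76 = 4166.4
ΣP(Period 0)Q(Period 0) = 5.84×100 + 17.51×125 + 9.07×16 + 0.41×392 = 584 + 2188.75 + 145.12 + 160.72 = 3078.59
L = 4166.4 / 3078.59 × 100 = 135.3347
Paasche component (current-period weights):
ΣP(Period 1)Q(Period 1) = 7.23×115 + 24.44×137 + 11.29×15 + 0.53×316 = 831.45 + 3348.28 + 169.35 + 167.48 = 4516.56
ΣP(Period 0)Q(Period 1) = 5.84×115 + 17.51×137 + 9.07×15 + 0.41×316 = 671.6 + 2398.87 + 136.05 + 129.56 = 3336.08
P = 4516.56 / 3336.08 × 100 = 135.3852
Fisher = √(L × P) = √(135.3347 × 135.3852) = 135.3600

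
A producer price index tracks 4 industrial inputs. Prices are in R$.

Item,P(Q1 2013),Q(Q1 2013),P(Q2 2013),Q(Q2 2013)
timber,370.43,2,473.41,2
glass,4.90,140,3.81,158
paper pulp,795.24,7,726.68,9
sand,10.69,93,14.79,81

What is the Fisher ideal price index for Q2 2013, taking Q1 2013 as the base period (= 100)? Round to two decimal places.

Laspeyres component (base-period weights):
ΣP(Q2 2013)Q(Q1 2013) = 473.41×2 + 3.81×140 + 726.68×7 + 14.79×93 = 946.82 + 533.4 + 5086.76 + 1375.47 = 7942.45
ΣP(Q1 2013)Q(Q1 2013) = 370.43×2 + 4.90×140 + 795.24×7 + 10.69×93 = 740.86 + 686 + 5566.68 + 994.17 = 7987.71
L = 7942.45 / 7987.71 × 100 = 99.4334
Paasche component (current-period weights):
ΣP(Q2 2013)Q(Q2 2013) = 473.41×2 + 3.81×158 + 726.68×9 + 14.79×81 = 946.82 + 601.98 + 6540.12 + 1197.99 = 9286.91
ΣP(Q1 2013)Q(Q2 2013) = 370.43×2 + 4.90×158 + 795.24×9 + 10.69×81 = 740.86 + 774.2 + 7157.16 + 865.89 = 9538.11
P = 9286.91 / 9538.11 × 100 = 97.3664
Fisher = √(L × P) = √(99.4334 × 97.3664) = 98.3944

98.39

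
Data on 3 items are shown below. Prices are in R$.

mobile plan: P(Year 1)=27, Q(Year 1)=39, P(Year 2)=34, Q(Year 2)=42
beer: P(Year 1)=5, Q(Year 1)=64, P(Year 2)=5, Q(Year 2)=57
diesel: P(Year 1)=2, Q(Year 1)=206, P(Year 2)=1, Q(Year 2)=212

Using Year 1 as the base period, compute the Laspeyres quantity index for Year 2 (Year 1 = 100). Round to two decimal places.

103.25

Laspeyres quantity index uses base-period prices as weights.
ΣP(Year 1)·Q(Year 2) = 27×42 + 5×57 + 2×212 = 1134 + 285 + 424 = 1843
ΣP(Year 1)·Q(Year 1) = 27×39 + 5×64 + 2×206 = 1053 + 320 + 412 = 1785
Index = 1843 / 1785 × 100 = 103.2493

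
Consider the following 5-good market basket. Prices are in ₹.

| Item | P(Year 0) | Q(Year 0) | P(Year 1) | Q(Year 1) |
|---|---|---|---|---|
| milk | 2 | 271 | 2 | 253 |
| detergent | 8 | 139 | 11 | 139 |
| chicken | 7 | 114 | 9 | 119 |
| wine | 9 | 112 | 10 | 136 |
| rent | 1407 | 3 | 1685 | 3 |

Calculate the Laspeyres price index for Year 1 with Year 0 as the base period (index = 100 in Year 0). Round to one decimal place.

120.7

Laspeyres price index uses base-period quantities as weights.
ΣP(Year 1)·Q(Year 0) = 2×271 + 11×139 + 9×114 + 10×112 + 1685×3 = 542 + 1529 + 1026 + 1120 + 5055 = 9272
ΣP(Year 0)·Q(Year 0) = 2×271 + 8×139 + 7×114 + 9×112 + 1407×3 = 542 + 1112 + 798 + 1008 + 4221 = 7681
Index = 9272 / 7681 × 100 = 120.7134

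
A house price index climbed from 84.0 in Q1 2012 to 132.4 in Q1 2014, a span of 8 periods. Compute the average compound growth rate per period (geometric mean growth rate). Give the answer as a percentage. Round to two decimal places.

5.85%

Growth factor = (132.4/84.0)^(1/8) = (1.576190)^(1/8) = 1.058525
Growth rate = 1.058525 − 1 = 0.058525 = 5.8525%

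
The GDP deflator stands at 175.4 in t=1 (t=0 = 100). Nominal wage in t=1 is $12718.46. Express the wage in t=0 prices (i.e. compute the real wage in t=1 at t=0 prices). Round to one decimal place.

Real = Nominal ÷ (Index/100) = 12718.46 ÷ (175.4/100)
     = 12718.46 ÷ 1.754 = 7251.1174

7251.1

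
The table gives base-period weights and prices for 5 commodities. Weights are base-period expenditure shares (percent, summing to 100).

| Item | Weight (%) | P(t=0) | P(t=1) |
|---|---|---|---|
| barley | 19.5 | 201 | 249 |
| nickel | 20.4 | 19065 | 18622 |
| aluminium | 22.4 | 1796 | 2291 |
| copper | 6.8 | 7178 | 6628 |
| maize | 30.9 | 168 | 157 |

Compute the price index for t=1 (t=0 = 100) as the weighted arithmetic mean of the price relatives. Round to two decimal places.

barley: 19.5 × (249/201) = 19.5 × 1.238806 = 24.1567
nickel: 20.4 × (18622/19065) = 20.4 × 0.976764 = 19.9260
aluminium: 22.4 × (2291/1796) = 22.4 × 1.275612 = 28.5737
copper: 6.8 × (6628/7178) = 6.8 × 0.923377 = 6.2790
maize: 30.9 × (157/168) = 30.9 × 0.934524 = 28.8768
Index = Σ wᵢ·(p₁ᵢ/p₀ᵢ) = 24.1567 + 19.9260 + 28.5737 + 6.2790 + 28.8768 = 107.8122

107.81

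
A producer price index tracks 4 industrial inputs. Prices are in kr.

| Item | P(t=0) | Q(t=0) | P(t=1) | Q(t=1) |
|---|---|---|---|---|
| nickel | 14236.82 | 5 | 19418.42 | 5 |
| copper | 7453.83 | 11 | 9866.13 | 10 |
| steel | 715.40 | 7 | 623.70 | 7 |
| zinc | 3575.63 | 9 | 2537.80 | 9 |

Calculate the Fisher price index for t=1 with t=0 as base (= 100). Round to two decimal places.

Laspeyres component (base-period weights):
ΣP(t=1)Q(t=0) = 19418.42×5 + 9866.13×11 + 623.70×7 + 2537.80×9 = 97092.1 + 108527.43 + 4365.9 + 22840.2 = 232825.63
ΣP(t=0)Q(t=0) = 14236.82×5 + 7453.83×11 + 715.40×7 + 3575.63×9 = 71184.1 + 81992.13 + 5007.8 + 32180.67 = 190364.7
L = 232825.63 / 190364.7 × 100 = 122.3050
Paasche component (current-period weights):
ΣP(t=1)Q(t=1) = 19418.42×5 + 9866.13×10 + 623.70×7 + 2537.80×9 = 97092.1 + 98661.3 + 4365.9 + 22840.2 = 222959.5
ΣP(t=0)Q(t=1) = 14236.82×5 + 7453.83×10 + 715.40×7 + 3575.63×9 = 71184.1 + 74538.3 + 5007.8 + 32180.67 = 182910.87
P = 222959.5 / 182910.87 × 100 = 121.8952
Fisher = √(L × P) = √(122.3050 × 121.8952) = 122.0999

122.10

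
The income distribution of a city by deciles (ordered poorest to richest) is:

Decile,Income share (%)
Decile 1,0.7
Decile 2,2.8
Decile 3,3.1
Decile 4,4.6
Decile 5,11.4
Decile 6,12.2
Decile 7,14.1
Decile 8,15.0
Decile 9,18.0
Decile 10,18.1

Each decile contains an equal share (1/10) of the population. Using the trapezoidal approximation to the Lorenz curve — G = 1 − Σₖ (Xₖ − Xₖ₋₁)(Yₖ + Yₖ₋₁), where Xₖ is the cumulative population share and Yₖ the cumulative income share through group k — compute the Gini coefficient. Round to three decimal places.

Cumulative income shares Yₖ: 0.0070, 0.0350, 0.0660, 0.1120, 0.2260, 0.3480, 0.4890, 0.6390, 0.8190, 1.0000
Σ (Xₖ−Xₖ₋₁)(Yₖ+Yₖ₋₁) = (1/10)(0.0070+0.0000) + (1/10)(0.0350+0.0070) + (1/10)(0.0660+0.0350) + (1/10)(0.1120+0.0660) + (1/10)(0.2260+0.1120) + (1/10)(0.3480+0.2260) + (1/10)(0.4890+0.3480) + (1/10)(0.6390+0.4890) + (1/10)(0.8190+0.6390) + (1/10)(1.0000+0.8190)
  = 0.0007 + 0.0042 + 0.0101 + 0.0178 + 0.0338 + 0.0574 + 0.0837 + 0.1128 + 0.1458 + 0.1819 = 0.6482
G = 1 − 0.6482 = 0.3518

0.352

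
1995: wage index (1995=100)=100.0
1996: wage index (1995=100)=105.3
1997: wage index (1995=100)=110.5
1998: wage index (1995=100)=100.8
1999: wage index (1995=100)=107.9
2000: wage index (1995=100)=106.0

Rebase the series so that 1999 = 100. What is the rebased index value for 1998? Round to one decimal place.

93.4

Rebased(1998) = 100.8 / 107.9 × 100 = 93.4198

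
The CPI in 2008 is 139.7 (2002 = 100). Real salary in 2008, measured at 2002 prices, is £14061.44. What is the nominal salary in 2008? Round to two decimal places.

Nominal = Real × (Index/100) = 14061.44 × (139.7/100)
        = 14061.44 × 1.397 = 19643.8317

19643.83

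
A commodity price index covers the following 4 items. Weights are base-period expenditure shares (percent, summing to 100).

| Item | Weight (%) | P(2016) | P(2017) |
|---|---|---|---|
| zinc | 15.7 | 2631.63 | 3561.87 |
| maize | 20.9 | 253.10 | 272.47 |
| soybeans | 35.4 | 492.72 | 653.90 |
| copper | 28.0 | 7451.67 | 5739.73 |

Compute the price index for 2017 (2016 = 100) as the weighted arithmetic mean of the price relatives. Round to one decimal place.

zinc: 15.7 × (3561.87/2631.63) = 15.7 × 1.353484 = 21.2497
maize: 20.9 × (272.47/253.10) = 20.9 × 1.076531 = 22.4995
soybeans: 35.4 × (653.90/492.72) = 35.4 × 1.327123 = 46.9802
copper: 28.0 × (5739.73/7451.67) = 28.0 × 0.770261 = 21.5673
Index = Σ wᵢ·(p₁ᵢ/p₀ᵢ) = 21.2497 + 22.4995 + 46.9802 + 21.5673 = 112.2967

112.3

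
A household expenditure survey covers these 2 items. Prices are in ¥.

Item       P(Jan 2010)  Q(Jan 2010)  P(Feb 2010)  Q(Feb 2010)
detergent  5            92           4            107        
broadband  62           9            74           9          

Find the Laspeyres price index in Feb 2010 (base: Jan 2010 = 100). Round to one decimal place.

Laspeyres price index uses base-period quantities as weights.
ΣP(Feb 2010)·Q(Jan 2010) = 4×92 + 74×9 = 368 + 666 = 1034
ΣP(Jan 2010)·Q(Jan 2010) = 5×92 + 62×9 = 460 + 558 = 1018
Index = 1034 / 1018 × 100 = 101.5717

101.6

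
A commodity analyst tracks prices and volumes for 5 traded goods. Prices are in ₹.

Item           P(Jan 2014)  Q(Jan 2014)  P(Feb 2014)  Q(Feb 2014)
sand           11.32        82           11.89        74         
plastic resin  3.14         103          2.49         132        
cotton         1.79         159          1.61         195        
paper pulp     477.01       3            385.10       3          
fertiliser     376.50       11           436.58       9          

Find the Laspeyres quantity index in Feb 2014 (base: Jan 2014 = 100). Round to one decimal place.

90.3

Laspeyres quantity index uses base-period prices as weights.
ΣP(Jan 2014)·Q(Feb 2014) = 11.32×74 + 3.14×132 + 1.79×195 + 477.01×3 + 376.50×9 = 837.68 + 414.48 + 349.05 + 1431.03 + 3388.5 = 6420.74
ΣP(Jan 2014)·Q(Jan 2014) = 11.32×82 + 3.14×103 + 1.79×159 + 477.01×3 + 376.50×11 = 928.24 + 323.42 + 284.61 + 1431.03 + 4141.5 = 7108.8
Index = 6420.74 / 7108.8 × 100 = 90.3210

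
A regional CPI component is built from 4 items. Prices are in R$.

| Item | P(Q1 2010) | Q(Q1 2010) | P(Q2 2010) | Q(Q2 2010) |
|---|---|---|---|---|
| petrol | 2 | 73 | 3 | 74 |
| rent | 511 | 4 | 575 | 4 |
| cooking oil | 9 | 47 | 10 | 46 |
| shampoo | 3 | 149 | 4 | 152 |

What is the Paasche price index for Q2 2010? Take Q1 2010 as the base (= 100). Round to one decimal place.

Paasche price index uses current-period quantities as weights.
ΣP(Q2 2010)·Q(Q2 2010) = 3×74 + 575×4 + 10×46 + 4×152 = 222 + 2300 + 460 + 608 = 3590
ΣP(Q1 2010)·Q(Q2 2010) = 2×74 + 511×4 + 9×46 + 3×152 = 148 + 2044 + 414 + 456 = 3062
Index = 3590 / 3062 × 100 = 117.2436

117.2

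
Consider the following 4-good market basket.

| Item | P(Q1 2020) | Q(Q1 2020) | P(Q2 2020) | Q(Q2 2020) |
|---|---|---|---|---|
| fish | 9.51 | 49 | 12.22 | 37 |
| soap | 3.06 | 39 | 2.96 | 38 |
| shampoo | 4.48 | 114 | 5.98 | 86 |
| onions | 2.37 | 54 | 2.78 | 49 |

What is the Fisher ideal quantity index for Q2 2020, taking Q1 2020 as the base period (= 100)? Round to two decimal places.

Laspeyres component (base-period weights):
ΣP(Q1 2020)Q(Q2 2020) = 9.51×37 + 3.06×38 + 4.48×86 + 2.37×49 = 351.87 + 116.28 + 385.28 + 116.13 = 969.56
ΣP(Q1 2020)Q(Q1 2020) = 9.51×49 + 3.06×39 + 4.48×114 + 2.37×54 = 465.99 + 119.34 + 510.72 + 127.98 = 1224.03
L = 969.56 / 1224.03 × 100 = 79.2105
Paasche component (current-period weights):
ΣP(Q2 2020)Q(Q2 2020) = 12.22×37 + 2.96×38 + 5.98×86 + 2.78×49 = 452.14 + 112.48 + 514.28 + 136.22 = 1215.12
ΣP(Q2 2020)Q(Q1 2020) = 12.22×49 + 2.96×39 + 5.98×114 + 2.78×54 = 598.78 + 115.44 + 681.72 + 150.12 = 1546.06
P = 1215.12 / 1546.06 × 100 = 78.5946
Fisher = √(L × P) = √(79.2105 × 78.5946) = 78.9019

78.90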